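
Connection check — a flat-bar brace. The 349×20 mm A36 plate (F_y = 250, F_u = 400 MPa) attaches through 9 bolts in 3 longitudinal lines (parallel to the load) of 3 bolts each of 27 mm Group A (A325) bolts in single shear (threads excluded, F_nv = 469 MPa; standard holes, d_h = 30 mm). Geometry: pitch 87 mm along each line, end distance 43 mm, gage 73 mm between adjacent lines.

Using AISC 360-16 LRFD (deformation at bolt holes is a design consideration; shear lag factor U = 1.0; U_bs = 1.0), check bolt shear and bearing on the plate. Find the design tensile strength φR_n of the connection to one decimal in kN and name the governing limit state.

Bolt shear: A_b = π(27)²/4 = 572.56 mm². φR_n = 0.75 × 469 × 572.56 × 9 × 1 = 1812.6 kN.
Bearing (20 mm plate, F_u = 400 MPa): end bolts L_c = 43 − 30/2 = 28, R_n = min(1.2×28×20×400, 2.4×27×20×400) = 268.8 kN/bolt; interior L_c = 87 − 30 = 57, R_n = 518.4 kN/bolt. φR_n = 0.75 × (3×268.8 + 6×518.4) = 2937.6 kN.
Governing: min(1812.6, 2937.6) = 1812.6 kN → bolt shear.

1812.6 kN (bolt shear governs)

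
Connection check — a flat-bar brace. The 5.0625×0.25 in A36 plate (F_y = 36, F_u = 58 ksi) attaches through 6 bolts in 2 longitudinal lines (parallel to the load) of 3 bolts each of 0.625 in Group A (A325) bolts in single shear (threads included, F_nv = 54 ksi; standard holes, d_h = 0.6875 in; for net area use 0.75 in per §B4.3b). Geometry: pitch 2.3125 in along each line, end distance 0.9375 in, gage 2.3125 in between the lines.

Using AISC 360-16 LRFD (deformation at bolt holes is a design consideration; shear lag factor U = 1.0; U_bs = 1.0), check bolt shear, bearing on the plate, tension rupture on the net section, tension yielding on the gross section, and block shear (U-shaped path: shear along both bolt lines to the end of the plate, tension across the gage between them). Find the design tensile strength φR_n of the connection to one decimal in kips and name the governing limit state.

Bolt shear: A_b = π(0.625)²/4 = 0.3068 in². φR_n = 0.75 × 54 × 0.3068 × 6 × 1 = 74.6 kips.
Bearing (0.25 in plate, F_u = 58 ksi): end bolts L_c = 0.9375 − 0.6875/2 = 0.59375, R_n = min(1.2×0.59375×0.25×58, 2.4×0.625×0.25×58) = 10.331 kips/bolt; interior L_c = 2.3125 − 0.6875 = 1.625, R_n = 21.75 kips/bolt. φR_n = 0.75 × (2×10.331 + 4×21.75) = 80.7 kips.
Tension rupture (net): A_n = (5.0625 − 2×0.75)×0.25 = 0.89063 in² (U = 1.0, A_e = A_n). φR_n = 0.75 × 58 × 0.89063 = 38.7 kips.
Tension yield (gross): A_g = 5.0625×0.25 = 1.2656 in². φR_n = 0.90 × 36 × 1.2656 = 41.0 kips.
Block shear: shear path 2×[0.9375+2×2.3125] = 2×5.5625 in, A_gv = 2.7813, A_nv = 2×(5.5625 − 2.5×0.75)×0.25 = 1.8438 in²; tension across gage: (2.3125 − 1×0.75)×0.25 = 0.39063 in². R_n = min(0.6×58×1.8438, 0.6×36×2.7813) + 1.0×58×0.39063 = min(64.164, 60.076) + 22.657 = 82.733 kips. φR_n = 0.75 × 82.733 = 62.0 kips.
Governing: min(74.6, 80.7, 38.7, 41.0, 62.0) = 38.7 kips → net-section rupture.

38.7 kips (net-section rupture governs)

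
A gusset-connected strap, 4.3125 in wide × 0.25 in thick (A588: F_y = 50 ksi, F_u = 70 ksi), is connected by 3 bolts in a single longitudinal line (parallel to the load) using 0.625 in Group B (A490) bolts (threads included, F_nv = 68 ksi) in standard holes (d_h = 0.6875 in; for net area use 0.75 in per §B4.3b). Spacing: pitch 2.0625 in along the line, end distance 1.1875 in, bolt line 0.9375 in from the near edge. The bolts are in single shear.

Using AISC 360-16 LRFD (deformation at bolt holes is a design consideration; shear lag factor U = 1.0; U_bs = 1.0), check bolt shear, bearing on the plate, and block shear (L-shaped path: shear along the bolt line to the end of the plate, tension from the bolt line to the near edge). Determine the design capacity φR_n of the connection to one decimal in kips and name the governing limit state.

Bolt shear: A_b = π(0.625)²/4 = 0.3068 in². φR_n = 0.75 × 68 × 0.3068 × 3 × 1 = 46.9 kips.
Bearing (0.25 in plate, F_u = 70 ksi): end bolts L_c = 1.1875 − 0.6875/2 = 0.84375, R_n = min(1.2×0.84375×0.25×70, 2.4×0.625×0.25×70) = 17.719 kips/bolt; interior L_c = 2.0625 − 0.6875 = 1.375, R_n = 26.25 kips/bolt. φR_n = 0.75 × (1×17.719 + 2×26.25) = 52.7 kips.
Block shear: shear path 1×[1.1875+2×2.0625] = 1×5.3125 in, A_gv = 1.3281, A_nv = 1×(5.3125 − 2.5×0.75)×0.25 = 0.85938 in²; tension to near edge: (0.9375 − 0.5×0.75)×0.25 = 0.14063 in². R_n = min(0.6×70×0.85938, 0.6×50×1.3281) + 1.0×70×0.14063 = min(36.094, 39.843) + 9.8441 = 45.938 kips. φR_n = 0.75 × 45.938 = 34.5 kips.
Governing: min(46.9, 52.7, 34.5) = 34.5 kips → block shear.

34.5 kips (block shear governs)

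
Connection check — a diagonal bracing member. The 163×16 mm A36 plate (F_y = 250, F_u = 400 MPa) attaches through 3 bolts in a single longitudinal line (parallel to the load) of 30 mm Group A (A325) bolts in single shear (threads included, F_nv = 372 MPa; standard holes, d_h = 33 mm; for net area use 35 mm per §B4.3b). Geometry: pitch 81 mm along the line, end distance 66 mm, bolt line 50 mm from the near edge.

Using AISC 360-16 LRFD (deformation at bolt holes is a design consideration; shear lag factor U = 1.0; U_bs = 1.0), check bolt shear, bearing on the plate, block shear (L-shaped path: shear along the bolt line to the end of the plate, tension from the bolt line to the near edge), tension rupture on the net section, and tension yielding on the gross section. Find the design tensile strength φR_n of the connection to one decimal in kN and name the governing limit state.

560.6 kN (block shear governs)

Bolt shear: A_b = π(30)²/4 = 706.86 mm². φR_n = 0.75 × 372 × 706.86 × 3 × 1 = 591.6 kN.
Bearing (16 mm plate, F_u = 400 MPa): end bolts L_c = 66 − 33/2 = 49.5, R_n = min(1.2×49.5×16×400, 2.4×30×16×400) = 380.16 kN/bolt; interior L_c = 81 − 33 = 48, R_n = 368.64 kN/bolt. φR_n = 0.75 × (1×380.16 + 2×368.64) = 838.1 kN.
Block shear: shear path 1×[66+2×81] = 1×228 mm, A_gv = 3648, A_nv = 1×(228 − 2.5×35)×16 = 2248 mm²; tension to near edge: (50 − 0.5×35)×16 = 520 mm². R_n = min(0.6×400×2248, 0.6×250×3648) + 1.0×400×520 = min(539.52, 547.2) + 208 = 747.52 kN. φR_n = 0.75 × 747.52 = 560.6 kN.
Tension rupture (net): A_n = (163 − 1×35)×16 = 2048 mm² (U = 1.0, A_e = A_n). φR_n = 0.75 × 400 × 2048 = 614.4 kN.
Tension yield (gross): A_g = 163×16 = 2608 mm². φR_n = 0.90 × 250 × 2608 = 586.8 kN.
Governing: min(591.6, 838.1, 560.6, 614.4, 586.8) = 560.6 kN → block shear.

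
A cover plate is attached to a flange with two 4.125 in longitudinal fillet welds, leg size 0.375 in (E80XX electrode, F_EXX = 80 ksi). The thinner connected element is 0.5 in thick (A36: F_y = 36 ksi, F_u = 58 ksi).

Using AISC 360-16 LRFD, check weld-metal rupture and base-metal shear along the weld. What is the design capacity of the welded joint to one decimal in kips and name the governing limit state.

78.7 kips (weld metal governs)

Weld metal: throat = 0.707×0.375 = 0.26513 in, L = 2×4.125 = 8.25 in. φR_n = 0.75 × 0.6 × 80 × 0.26513 × 8.25 = 78.7 kips.
Base metal shear (0.5 in plate): yield φR_n = 1.0×0.6×36×0.5×8.25 = 89.1 kips; rupture φR_n = 0.75×0.6×58×0.5×8.25 = 107.7 kips; take 89.1 kips (yield).
Governing: min(78.7, 89.1) = 78.7 kips → weld metal.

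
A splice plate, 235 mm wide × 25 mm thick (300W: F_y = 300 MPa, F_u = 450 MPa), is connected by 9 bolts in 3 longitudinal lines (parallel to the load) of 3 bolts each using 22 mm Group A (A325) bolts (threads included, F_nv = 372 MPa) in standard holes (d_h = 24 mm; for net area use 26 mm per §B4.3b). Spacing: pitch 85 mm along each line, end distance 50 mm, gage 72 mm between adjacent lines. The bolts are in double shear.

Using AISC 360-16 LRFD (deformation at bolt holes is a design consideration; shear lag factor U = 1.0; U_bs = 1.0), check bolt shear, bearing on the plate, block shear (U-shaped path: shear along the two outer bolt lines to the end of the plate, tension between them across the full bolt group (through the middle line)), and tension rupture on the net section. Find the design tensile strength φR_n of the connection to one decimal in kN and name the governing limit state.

Bolt shear: A_b = π(22)²/4 = 380.13 mm². φR_n = 0.75 × 372 × 380.13 × 9 × 2 = 1909.0 kN.
Bearing (25 mm plate, F_u = 450 MPa): end bolts L_c = 50 − 24/2 = 38, R_n = min(1.2×38×25×450, 2.4×22×25×450) = 513 kN/bolt; interior L_c = 85 − 24 = 61, R_n = 594 kN/bolt. φR_n = 0.75 × (3×513 + 6×594) = 3827.3 kN.
Block shear: shear path 2×[50+2×85] = 2×220 mm, A_gv = 11000, A_nv = 2×(220 − 2.5×26)×25 = 7750 mm²; tension across gage: (144 − 2×26)×25 = 2300 mm². R_n = min(0.6×450×7750, 0.6×300×11000) + 1.0×450×2300 = min(2092.5, 1980) + 1035 = 3015 kN. φR_n = 0.75 × 3015 = 2261.3 kN.
Tension rupture (net): A_n = (235 − 3×26)×25 = 3925 mm² (U = 1.0, A_e = A_n). φR_n = 0.75 × 450 × 3925 = 1324.7 kN.
Governing: min(1909.0, 3827.3, 2261.3, 1324.7) = 1324.7 kN → net-section rupture.

1324.7 kN (net-section rupture governs)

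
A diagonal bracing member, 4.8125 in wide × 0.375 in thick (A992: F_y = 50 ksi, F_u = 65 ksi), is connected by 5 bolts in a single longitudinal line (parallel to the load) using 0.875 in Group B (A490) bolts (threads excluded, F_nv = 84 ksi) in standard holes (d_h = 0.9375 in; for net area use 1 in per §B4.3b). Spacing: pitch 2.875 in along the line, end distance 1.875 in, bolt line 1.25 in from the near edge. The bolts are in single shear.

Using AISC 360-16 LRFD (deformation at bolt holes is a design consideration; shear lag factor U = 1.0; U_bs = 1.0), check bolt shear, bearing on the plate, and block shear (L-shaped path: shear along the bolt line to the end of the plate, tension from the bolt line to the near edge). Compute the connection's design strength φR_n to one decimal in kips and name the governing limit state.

111.1 kips (block shear governs)

Bolt shear: A_b = π(0.875)²/4 = 0.60132 in². φR_n = 0.75 × 84 × 0.60132 × 5 × 1 = 189.4 kips.
Bearing (0.375 in plate, F_u = 65 ksi): end bolts L_c = 1.875 − 0.9375/2 = 1.40625, R_n = min(1.2×1.40625×0.375×65, 2.4×0.875×0.375×65) = 41.133 kips/bolt; interior L_c = 2.875 − 0.9375 = 1.9375, R_n = 51.188 kips/bolt. φR_n = 0.75 × (1×41.133 + 4×51.188) = 184.4 kips.
Block shear: shear path 1×[1.875+4×2.875] = 1×13.375 in, A_gv = 5.0156, A_nv = 1×(13.375 − 4.5×1)×0.375 = 3.3281 in²; tension to near edge: (1.25 − 0.5×1)×0.375 = 0.28125 in². R_n = min(0.6×65×3.3281, 0.6×50×5.0156) + 1.0×65×0.28125 = min(129.8, 150.47) + 18.281 = 148.08 kips. φR_n = 0.75 × 148.08 = 111.1 kips.
Governing: min(189.4, 184.4, 111.1) = 111.1 kips → block shear.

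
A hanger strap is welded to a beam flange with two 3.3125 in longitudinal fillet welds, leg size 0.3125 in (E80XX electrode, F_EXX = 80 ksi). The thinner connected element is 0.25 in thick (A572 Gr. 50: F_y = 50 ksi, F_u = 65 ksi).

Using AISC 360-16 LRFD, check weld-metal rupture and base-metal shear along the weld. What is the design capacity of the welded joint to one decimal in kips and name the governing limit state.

48.4 kips (base-metal shear governs)

Weld metal: throat = 0.707×0.3125 = 0.22094 in, L = 2×3.3125 = 6.625 in. φR_n = 0.75 × 0.6 × 80 × 0.22094 × 6.625 = 52.7 kips.
Base metal shear (0.25 in plate): yield φR_n = 1.0×0.6×50×0.25×6.625 = 49.7 kips; rupture φR_n = 0.75×0.6×65×0.25×6.625 = 48.4 kips; take 48.4 kips (rupture).
Governing: min(52.7, 48.4) = 48.4 kips → base-metal shear.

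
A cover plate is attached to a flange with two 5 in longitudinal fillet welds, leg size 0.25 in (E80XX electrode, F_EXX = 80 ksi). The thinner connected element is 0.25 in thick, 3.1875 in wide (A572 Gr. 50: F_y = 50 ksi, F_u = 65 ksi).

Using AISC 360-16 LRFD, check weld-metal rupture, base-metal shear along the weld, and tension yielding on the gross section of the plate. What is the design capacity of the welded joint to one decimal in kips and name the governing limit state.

Weld metal: throat = 0.707×0.25 = 0.17675 in, L = 2×5 = 10 in. φR_n = 0.75 × 0.6 × 80 × 0.17675 × 10 = 63.6 kips.
Base metal shear (0.25 in plate): yield φR_n = 1.0×0.6×50×0.25×10 = 75.0 kips; rupture φR_n = 0.75×0.6×65×0.25×10 = 73.1 kips; take 73.1 kips (rupture).
Tension yield (gross): A_g = 3.1875×0.25 = 0.79688 in². φR_n = 0.90 × 50 × 0.79688 = 35.9 kips.
Governing: min(63.6, 73.1, 35.9) = 35.9 kips → gross-section yield.

35.9 kips (gross-section yield governs)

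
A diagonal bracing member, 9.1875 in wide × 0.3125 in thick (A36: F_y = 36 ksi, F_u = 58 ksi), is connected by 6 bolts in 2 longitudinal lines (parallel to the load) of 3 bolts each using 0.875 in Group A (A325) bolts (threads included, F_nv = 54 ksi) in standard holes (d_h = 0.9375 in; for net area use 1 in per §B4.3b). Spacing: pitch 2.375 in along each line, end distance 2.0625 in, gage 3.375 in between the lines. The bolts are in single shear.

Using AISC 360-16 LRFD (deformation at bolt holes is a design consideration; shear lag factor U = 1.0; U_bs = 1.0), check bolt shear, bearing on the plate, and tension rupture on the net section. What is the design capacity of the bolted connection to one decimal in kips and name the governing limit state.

Bolt shear: A_b = π(0.875)²/4 = 0.60132 in². φR_n = 0.75 × 54 × 0.60132 × 6 × 1 = 146.1 kips.
Bearing (0.3125 in plate, F_u = 58 ksi): end bolts L_c = 2.0625 − 0.9375/2 = 1.59375, R_n = min(1.2×1.59375×0.3125×58, 2.4×0.875×0.3125×58) = 34.664 kips/bolt; interior L_c = 2.375 − 0.9375 = 1.4375, R_n = 31.266 kips/bolt. φR_n = 0.75 × (2×34.664 + 4×31.266) = 145.8 kips.
Tension rupture (net): A_n = (9.1875 − 2×1)×0.3125 = 2.2461 in² (U = 1.0, A_e = A_n). φR_n = 0.75 × 58 × 2.2461 = 97.7 kips.
Governing: min(146.1, 145.8, 97.7) = 97.7 kips → net-section rupture.

97.7 kips (net-section rupture governs)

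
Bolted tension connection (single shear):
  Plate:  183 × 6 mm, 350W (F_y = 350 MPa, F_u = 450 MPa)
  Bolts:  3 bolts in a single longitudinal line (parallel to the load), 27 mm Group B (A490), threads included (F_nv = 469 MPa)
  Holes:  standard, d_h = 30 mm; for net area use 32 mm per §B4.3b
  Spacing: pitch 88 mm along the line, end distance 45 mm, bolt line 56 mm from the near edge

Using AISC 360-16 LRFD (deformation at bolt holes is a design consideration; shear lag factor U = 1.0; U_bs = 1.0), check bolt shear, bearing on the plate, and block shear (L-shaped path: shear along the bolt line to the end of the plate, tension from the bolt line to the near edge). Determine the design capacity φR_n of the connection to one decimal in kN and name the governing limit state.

252.3 kN (block shear governs)

Bolt shear: A_b = π(27)²/4 = 572.56 mm². φR_n = 0.75 × 469 × 572.56 × 3 × 1 = 604.2 kN.
Bearing (6 mm plate, F_u = 450 MPa): end bolts L_c = 45 − 30/2 = 30, R_n = min(1.2×30×6×450, 2.4×27×6×450) = 97.2 kN/bolt; interior L_c = 88 − 30 = 58, R_n = 174.96 kN/bolt. φR_n = 0.75 × (1×97.2 + 2×174.96) = 335.3 kN.
Block shear: shear path 1×[45+2×88] = 1×221 mm, A_gv = 1326, A_nv = 1×(221 − 2.5×32)×6 = 846 mm²; tension to near edge: (56 − 0.5×32)×6 = 240 mm². R_n = min(0.6×450×846, 0.6×350×1326) + 1.0×450×240 = min(228.42, 278.46) + 108 = 336.42 kN. φR_n = 0.75 × 336.42 = 252.3 kN.
Governing: min(604.2, 335.3, 252.3) = 252.3 kN → block shear.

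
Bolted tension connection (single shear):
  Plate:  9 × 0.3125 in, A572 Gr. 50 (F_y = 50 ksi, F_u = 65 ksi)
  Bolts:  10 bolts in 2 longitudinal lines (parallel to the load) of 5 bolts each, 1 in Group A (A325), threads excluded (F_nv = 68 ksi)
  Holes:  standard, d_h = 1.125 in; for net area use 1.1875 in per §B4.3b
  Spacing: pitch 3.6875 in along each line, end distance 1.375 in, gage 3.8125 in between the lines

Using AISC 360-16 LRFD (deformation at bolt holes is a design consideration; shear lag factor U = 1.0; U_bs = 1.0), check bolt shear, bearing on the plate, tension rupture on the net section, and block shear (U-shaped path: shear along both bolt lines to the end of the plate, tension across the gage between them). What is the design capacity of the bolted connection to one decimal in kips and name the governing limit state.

Bolt shear: A_b = π(1)²/4 = 0.7854 in². φR_n = 0.75 × 68 × 0.7854 × 10 × 1 = 400.6 kips.
Bearing (0.3125 in plate, F_u = 65 ksi): end bolts L_c = 1.375 − 1.125/2 = 0.8125, R_n = min(1.2×0.8125×0.3125×65, 2.4×1×0.3125×65) = 19.805 kips/bolt; interior L_c = 3.6875 − 1.125 = 2.5625, R_n = 48.75 kips/bolt. φR_n = 0.75 × (2×19.805 + 8×48.75) = 322.2 kips.
Tension rupture (net): A_n = (9 − 2×1.1875)×0.3125 = 2.0703 in² (U = 1.0, A_e = A_n). φR_n = 0.75 × 65 × 2.0703 = 100.9 kips.
Block shear: shear path 2×[1.375+4×3.6875] = 2×16.125 in, A_gv = 10.078, A_nv = 2×(16.125 − 4.5×1.1875)×0.3125 = 6.7383 in²; tension across gage: (3.8125 − 1×1.1875)×0.3125 = 0.82031 in². R_n = min(0.6×65×6.7383, 0.6×50×10.078) + 1.0×65×0.82031 = min(262.79, 302.34) + 53.32 = 316.11 kips. φR_n = 0.75 × 316.11 = 237.1 kips.
Governing: min(400.6, 322.2, 100.9, 237.1) = 100.9 kips → net-section rupture.

100.9 kips (net-section rupture governs)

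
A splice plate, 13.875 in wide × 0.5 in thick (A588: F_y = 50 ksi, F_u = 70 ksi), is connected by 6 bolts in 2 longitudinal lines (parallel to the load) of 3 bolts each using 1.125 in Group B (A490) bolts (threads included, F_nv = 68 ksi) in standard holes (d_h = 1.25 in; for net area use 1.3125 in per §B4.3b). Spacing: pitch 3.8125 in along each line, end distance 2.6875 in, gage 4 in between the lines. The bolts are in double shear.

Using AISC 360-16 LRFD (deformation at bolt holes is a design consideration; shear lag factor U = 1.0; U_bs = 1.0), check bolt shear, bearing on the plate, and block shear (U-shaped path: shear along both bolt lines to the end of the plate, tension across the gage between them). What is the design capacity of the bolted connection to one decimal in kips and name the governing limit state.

292.0 kips (block shear governs)

Bolt shear: A_b = π(1.125)²/4 = 0.99402 in². φR_n = 0.75 × 68 × 0.99402 × 6 × 2 = 608.3 kips.
Bearing (0.5 in plate, F_u = 70 ksi): end bolts L_c = 2.6875 − 1.25/2 = 2.0625, R_n = min(1.2×2.0625×0.5×70, 2.4×1.125×0.5×70) = 86.625 kips/bolt; interior L_c = 3.8125 − 1.25 = 2.5625, R_n = 94.5 kips/bolt. φR_n = 0.75 × (2×86.625 + 4×94.5) = 413.4 kips.
Block shear: shear path 2×[2.6875+2×3.8125] = 2×10.3125 in, A_gv = 10.313, A_nv = 2×(10.3125 − 2.5×1.3125)×0.5 = 7.0313 in²; tension across gage: (4 − 1×1.3125)×0.5 = 1.3438 in². R_n = min(0.6×70×7.0313, 0.6×50×10.313) + 1.0×70×1.3438 = min(295.31, 309.39) + 94.066 = 389.38 kips. φR_n = 0.75 × 389.38 = 292.0 kips.
Governing: min(608.3, 413.4, 292.0) = 292.0 kips → block shear.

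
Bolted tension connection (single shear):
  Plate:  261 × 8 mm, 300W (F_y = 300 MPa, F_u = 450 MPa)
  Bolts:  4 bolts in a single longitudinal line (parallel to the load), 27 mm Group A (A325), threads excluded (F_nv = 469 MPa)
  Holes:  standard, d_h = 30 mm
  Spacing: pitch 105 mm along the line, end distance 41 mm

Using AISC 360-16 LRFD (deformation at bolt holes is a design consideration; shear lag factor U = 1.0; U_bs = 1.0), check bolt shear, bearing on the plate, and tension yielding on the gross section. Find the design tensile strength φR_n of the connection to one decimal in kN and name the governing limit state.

Bolt shear: A_b = π(27)²/4 = 572.56 mm². φR_n = 0.75 × 469 × 572.56 × 4 × 1 = 805.6 kN.
Bearing (8 mm plate, F_u = 450 MPa): end bolts L_c = 41 − 30/2 = 26, R_n = min(1.2×26×8×450, 2.4×27×8×450) = 112.32 kN/bolt; interior L_c = 105 − 30 = 75, R_n = 233.28 kN/bolt. φR_n = 0.75 × (1×112.32 + 3×233.28) = 609.1 kN.
Tension yield (gross): A_g = 261×8 = 2088 mm². φR_n = 0.90 × 300 × 2088 = 563.8 kN.
Governing: min(805.6, 609.1, 563.8) = 563.8 kN → gross-section yield.

563.8 kN (gross-section yield governs)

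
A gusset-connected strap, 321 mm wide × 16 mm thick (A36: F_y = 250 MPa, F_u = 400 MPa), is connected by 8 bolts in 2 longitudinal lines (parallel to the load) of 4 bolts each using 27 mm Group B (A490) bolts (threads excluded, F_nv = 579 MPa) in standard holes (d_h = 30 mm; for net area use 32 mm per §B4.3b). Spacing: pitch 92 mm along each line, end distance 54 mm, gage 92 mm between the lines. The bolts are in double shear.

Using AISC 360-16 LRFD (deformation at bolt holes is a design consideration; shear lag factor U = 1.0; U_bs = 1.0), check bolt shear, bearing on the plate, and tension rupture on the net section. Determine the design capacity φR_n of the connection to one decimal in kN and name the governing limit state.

Bolt shear: A_b = π(27)²/4 = 572.56 mm². φR_n = 0.75 × 579 × 572.56 × 8 × 2 = 3978.1 kN.
Bearing (16 mm plate, F_u = 400 MPa): end bolts L_c = 54 − 30/2 = 39, R_n = min(1.2×39×16×400, 2.4×27×16×400) = 299.52 kN/bolt; interior L_c = 92 − 30 = 62, R_n = 414.72 kN/bolt. φR_n = 0.75 × (2×299.52 + 6×414.72) = 2315.5 kN.
Tension rupture (net): A_n = (321 − 2×32)×16 = 4112 mm² (U = 1.0, A_e = A_n). φR_n = 0.75 × 400 × 4112 = 1233.6 kN.
Governing: min(3978.1, 2315.5, 1233.6) = 1233.6 kN → net-section rupture.

1233.6 kN (net-section rupture governs)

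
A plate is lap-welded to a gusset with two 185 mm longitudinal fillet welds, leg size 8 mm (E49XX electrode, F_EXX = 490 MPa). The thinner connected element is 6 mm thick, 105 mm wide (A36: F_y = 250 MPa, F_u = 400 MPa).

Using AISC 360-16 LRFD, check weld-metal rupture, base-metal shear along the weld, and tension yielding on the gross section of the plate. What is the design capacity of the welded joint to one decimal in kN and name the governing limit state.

Weld metal: throat = 0.707×8 = 5.656 mm, L = 2×185 = 370 mm. φR_n = 0.75 × 0.6 × 490 × 5.656 × 370 = 461.4 kN.
Base metal shear (6 mm plate): yield φR_n = 1.0×0.6×250×6×370 = 333.0 kN; rupture φR_n = 0.75×0.6×400×6×370 = 399.6 kN; take 333.0 kN (yield).
Tension yield (gross): A_g = 105×6 = 630 mm². φR_n = 0.90 × 250 × 630 = 141.8 kN.
Governing: min(461.4, 333.0, 141.8) = 141.8 kN → gross-section yield.

141.8 kN (gross-section yield governs)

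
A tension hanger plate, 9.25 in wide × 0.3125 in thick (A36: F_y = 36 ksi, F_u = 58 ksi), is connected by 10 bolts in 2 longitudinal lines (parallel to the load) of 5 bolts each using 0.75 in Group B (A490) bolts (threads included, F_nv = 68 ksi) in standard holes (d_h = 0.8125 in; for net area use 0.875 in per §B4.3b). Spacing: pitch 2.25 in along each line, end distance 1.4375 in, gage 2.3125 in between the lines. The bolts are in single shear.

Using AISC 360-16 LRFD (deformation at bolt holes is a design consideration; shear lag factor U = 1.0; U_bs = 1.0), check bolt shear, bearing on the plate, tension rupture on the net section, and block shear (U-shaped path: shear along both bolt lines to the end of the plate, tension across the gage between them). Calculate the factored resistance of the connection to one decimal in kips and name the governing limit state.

102.0 kips (net-section rupture governs)

Bolt shear: A_b = π(0.75)²/4 = 0.44179 in². φR_n = 0.75 × 68 × 0.44179 × 10 × 1 = 225.3 kips.
Bearing (0.3125 in plate, F_u = 58 ksi): end bolts L_c = 1.4375 − 0.8125/2 = 1.03125, R_n = min(1.2×1.03125×0.3125×58, 2.4×0.75×0.3125×58) = 22.43 kips/bolt; interior L_c = 2.25 − 0.8125 = 1.4375, R_n = 31.266 kips/bolt. φR_n = 0.75 × (2×22.43 + 8×31.266) = 221.2 kips.
Tension rupture (net): A_n = (9.25 − 2×0.875)×0.3125 = 2.3438 in² (U = 1.0, A_e = A_n). φR_n = 0.75 × 58 × 2.3438 = 102.0 kips.
Block shear: shear path 2×[1.4375+4×2.25] = 2×10.4375 in, A_gv = 6.5234, A_nv = 2×(10.4375 − 4.5×0.875)×0.3125 = 4.0625 in²; tension across gage: (2.3125 − 1×0.875)×0.3125 = 0.44922 in². R_n = min(0.6×58×4.0625, 0.6×36×6.5234) + 1.0×58×0.44922 = min(141.38, 140.91) + 26.055 = 166.97 kips. φR_n = 0.75 × 166.97 = 125.2 kips.
Governing: min(225.3, 221.2, 102.0, 125.2) = 102.0 kips → net-section rupture.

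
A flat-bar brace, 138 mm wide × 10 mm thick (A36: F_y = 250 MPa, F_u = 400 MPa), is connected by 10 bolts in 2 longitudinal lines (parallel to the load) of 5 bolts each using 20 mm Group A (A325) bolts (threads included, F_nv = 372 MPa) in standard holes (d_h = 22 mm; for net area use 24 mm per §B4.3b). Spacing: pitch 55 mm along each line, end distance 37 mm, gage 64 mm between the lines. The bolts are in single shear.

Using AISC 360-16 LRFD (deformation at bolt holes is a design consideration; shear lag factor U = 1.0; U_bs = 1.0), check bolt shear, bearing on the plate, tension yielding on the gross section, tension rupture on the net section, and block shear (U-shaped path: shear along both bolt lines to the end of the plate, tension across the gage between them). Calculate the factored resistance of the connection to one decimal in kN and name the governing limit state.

Bolt shear: A_b = π(20)²/4 = 314.16 mm². φR_n = 0.75 × 372 × 314.16 × 10 × 1 = 876.5 kN.
Bearing (10 mm plate, F_u = 400 MPa): end bolts L_c = 37 − 22/2 = 26, R_n = min(1.2×26×10×400, 2.4×20×10×400) = 124.8 kN/bolt; interior L_c = 55 − 22 = 33, R_n = 158.4 kN/bolt. φR_n = 0.75 × (2×124.8 + 8×158.4) = 1137.6 kN.
Tension yield (gross): A_g = 138×10 = 1380 mm². φR_n = 0.90 × 250 × 1380 = 310.5 kN.
Tension rupture (net): A_n = (138 − 2×24)×10 = 900 mm² (U = 1.0, A_e = A_n). φR_n = 0.75 × 400 × 900 = 270.0 kN.
Block shear: shear path 2×[37+4×55] = 2×257 mm, A_gv = 5140, A_nv = 2×(257 − 4.5×24)×10 = 2980 mm²; tension across gage: (64 − 1×24)×10 = 400 mm². R_n = min(0.6×400×2980, 0.6×250×5140) + 1.0×400×400 = min(715.2, 771) + 160 = 875.2 kN. φR_n = 0.75 × 875.2 = 656.4 kN.
Governing: min(876.5, 1137.6, 310.5, 270.0, 656.4) = 270.0 kN → net-section rupture.

270.0 kN (net-section rupture governs)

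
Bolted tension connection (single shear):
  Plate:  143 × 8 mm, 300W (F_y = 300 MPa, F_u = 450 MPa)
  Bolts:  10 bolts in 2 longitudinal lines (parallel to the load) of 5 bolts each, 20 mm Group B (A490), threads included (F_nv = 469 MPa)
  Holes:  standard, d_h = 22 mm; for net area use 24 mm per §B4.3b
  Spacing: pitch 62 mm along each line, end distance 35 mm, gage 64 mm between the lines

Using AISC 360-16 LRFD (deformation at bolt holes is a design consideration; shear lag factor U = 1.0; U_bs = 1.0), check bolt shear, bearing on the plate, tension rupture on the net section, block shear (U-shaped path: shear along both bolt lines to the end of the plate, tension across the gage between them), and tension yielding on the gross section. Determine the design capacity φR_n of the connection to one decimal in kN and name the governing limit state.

256.5 kN (net-section rupture governs)

Bolt shear: A_b = π(20)²/4 = 314.16 mm². φR_n = 0.75 × 469 × 314.16 × 10 × 1 = 1105.1 kN.
Bearing (8 mm plate, F_u = 450 MPa): end bolts L_c = 35 − 22/2 = 24, R_n = min(1.2×24×8×450, 2.4×20×8×450) = 103.68 kN/bolt; interior L_c = 62 − 22 = 40, R_n = 172.8 kN/bolt. φR_n = 0.75 × (2×103.68 + 8×172.8) = 1192.3 kN.
Tension rupture (net): A_n = (143 − 2×24)×8 = 760 mm² (U = 1.0, A_e = A_n). φR_n = 0.75 × 450 × 760 = 256.5 kN.
Block shear: shear path 2×[35+4×62] = 2×283 mm, A_gv = 4528, A_nv = 2×(283 − 4.5×24)×8 = 2800 mm²; tension across gage: (64 − 1×24)×8 = 320 mm². R_n = min(0.6×450×2800, 0.6×300×4528) + 1.0×450×320 = min(756, 815.04) + 144 = 900 kN. φR_n = 0.75 × 900 = 675.0 kN.
Tension yield (gross): A_g = 143×8 = 1144 mm². φR_n = 0.90 × 300 × 1144 = 308.9 kN.
Governing: min(1105.1, 1192.3, 256.5, 675.0, 308.9) = 256.5 kN → net-section rupture.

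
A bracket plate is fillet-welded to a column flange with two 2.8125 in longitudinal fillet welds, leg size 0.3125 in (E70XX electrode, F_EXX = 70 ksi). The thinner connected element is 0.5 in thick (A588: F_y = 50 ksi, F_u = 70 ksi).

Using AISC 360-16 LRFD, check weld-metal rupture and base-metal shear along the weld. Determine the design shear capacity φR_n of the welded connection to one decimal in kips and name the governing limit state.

39.1 kips (weld metal governs)

Weld metal: throat = 0.707×0.3125 = 0.22094 in, L = 2×2.8125 = 5.625 in. φR_n = 0.75 × 0.6 × 70 × 0.22094 × 5.625 = 39.1 kips.
Base metal shear (0.5 in plate): yield φR_n = 1.0×0.6×50×0.5×5.625 = 84.4 kips; rupture φR_n = 0.75×0.6×70×0.5×5.625 = 88.6 kips; take 84.4 kips (yield).
Governing: min(39.1, 84.4) = 39.1 kips → weld metal.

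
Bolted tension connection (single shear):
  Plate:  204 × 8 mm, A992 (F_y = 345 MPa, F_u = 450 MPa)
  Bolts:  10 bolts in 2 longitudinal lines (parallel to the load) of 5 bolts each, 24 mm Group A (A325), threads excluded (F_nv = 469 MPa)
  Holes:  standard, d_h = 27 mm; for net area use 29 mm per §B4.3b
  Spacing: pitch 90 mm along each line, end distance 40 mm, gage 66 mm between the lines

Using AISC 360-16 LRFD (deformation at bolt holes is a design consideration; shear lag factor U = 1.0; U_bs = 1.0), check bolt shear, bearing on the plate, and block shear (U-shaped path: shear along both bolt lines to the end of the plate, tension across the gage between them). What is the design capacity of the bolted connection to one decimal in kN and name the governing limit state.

973.1 kN (block shear governs)

Bolt shear: A_b = π(24)²/4 = 452.39 mm². φR_n = 0.75 × 469 × 452.39 × 10 × 1 = 1591.3 kN.
Bearing (8 mm plate, F_u = 450 MPa): end bolts L_c = 40 − 27/2 = 26.5, R_n = min(1.2×26.5×8×450, 2.4×24×8×450) = 114.48 kN/bolt; interior L_c = 90 − 27 = 63, R_n = 207.36 kN/bolt. φR_n = 0.75 × (2×114.48 + 8×207.36) = 1415.9 kN.
Block shear: shear path 2×[40+4×90] = 2×400 mm, A_gv = 6400, A_nv = 2×(400 − 4.5×29)×8 = 4312 mm²; tension across gage: (66 − 1×29)×8 = 296 mm². R_n = min(0.6×450×4312, 0.6×345×6400) + 1.0×450×296 = min(1164.2, 1324.8) + 133.2 = 1297.4 kN. φR_n = 0.75 × 1297.4 = 973.1 kN.
Governing: min(1591.3, 1415.9, 973.1) = 973.1 kN → block shear.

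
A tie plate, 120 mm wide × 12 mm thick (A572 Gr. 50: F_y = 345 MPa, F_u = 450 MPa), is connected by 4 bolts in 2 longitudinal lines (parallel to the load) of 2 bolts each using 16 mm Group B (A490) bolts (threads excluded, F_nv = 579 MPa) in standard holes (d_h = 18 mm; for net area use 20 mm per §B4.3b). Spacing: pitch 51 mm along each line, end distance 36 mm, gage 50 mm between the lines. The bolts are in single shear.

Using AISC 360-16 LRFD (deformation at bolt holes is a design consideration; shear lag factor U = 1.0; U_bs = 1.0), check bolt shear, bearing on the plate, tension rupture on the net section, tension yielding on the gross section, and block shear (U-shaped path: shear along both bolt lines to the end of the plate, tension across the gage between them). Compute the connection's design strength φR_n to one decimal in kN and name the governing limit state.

Bolt shear: A_b = π(16)²/4 = 201.06 mm². φR_n = 0.75 × 579 × 201.06 × 4 × 1 = 349.2 kN.
Bearing (12 mm plate, F_u = 450 MPa): end bolts L_c = 36 − 18/2 = 27, R_n = min(1.2×27×12×450, 2.4×16×12×450) = 174.96 kN/bolt; interior L_c = 51 − 18 = 33, R_n = 207.36 kN/bolt. φR_n = 0.75 × (2×174.96 + 2×207.36) = 573.5 kN.
Tension rupture (net): A_n = (120 − 2×20)×12 = 960 mm² (U = 1.0, A_e = A_n). φR_n = 0.75 × 450 × 960 = 324.0 kN.
Tension yield (gross): A_g = 120×12 = 1440 mm². φR_n = 0.90 × 345 × 1440 = 447.1 kN.
Block shear: shear path 2×[36+1×51] = 2×87 mm, A_gv = 2088, A_nv = 2×(87 − 1.5×20)×12 = 1368 mm²; tension across gage: (50 − 1×20)×12 = 360 mm². R_n = min(0.6×450×1368, 0.6×345×2088) + 1.0×450×360 = min(369.36, 432.22) + 162 = 531.36 kN. φR_n = 0.75 × 531.36 = 398.5 kN.
Governing: min(349.2, 573.5, 324.0, 447.1, 398.5) = 324.0 kN → net-section rupture.

324.0 kN (net-section rupture governs)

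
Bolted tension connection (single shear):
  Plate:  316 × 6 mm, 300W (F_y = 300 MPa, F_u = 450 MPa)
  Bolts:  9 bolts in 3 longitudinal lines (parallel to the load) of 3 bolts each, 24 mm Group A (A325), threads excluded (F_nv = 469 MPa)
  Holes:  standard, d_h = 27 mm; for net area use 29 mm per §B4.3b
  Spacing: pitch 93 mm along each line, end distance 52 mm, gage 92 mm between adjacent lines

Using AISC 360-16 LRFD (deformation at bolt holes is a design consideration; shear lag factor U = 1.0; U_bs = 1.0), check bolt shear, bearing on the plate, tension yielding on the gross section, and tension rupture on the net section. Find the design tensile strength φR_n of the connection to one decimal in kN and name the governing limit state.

463.7 kN (net-section rupture governs)

Bolt shear: A_b = π(24)²/4 = 452.39 mm². φR_n = 0.75 × 469 × 452.39 × 9 × 1 = 1432.2 kN.
Bearing (6 mm plate, F_u = 450 MPa): end bolts L_c = 52 − 27/2 = 38.5, R_n = min(1.2×38.5×6×450, 2.4×24×6×450) = 124.74 kN/bolt; interior L_c = 93 − 27 = 66, R_n = 155.52 kN/bolt. φR_n = 0.75 × (3×124.74 + 6×155.52) = 980.5 kN.
Tension yield (gross): A_g = 316×6 = 1896 mm². φR_n = 0.90 × 300 × 1896 = 511.9 kN.
Tension rupture (net): A_n = (316 − 3×29)×6 = 1374 mm² (U = 1.0, A_e = A_n). φR_n = 0.75 × 450 × 1374 = 463.7 kN.
Governing: min(1432.2, 980.5, 511.9, 463.7) = 463.7 kN → net-section rupture.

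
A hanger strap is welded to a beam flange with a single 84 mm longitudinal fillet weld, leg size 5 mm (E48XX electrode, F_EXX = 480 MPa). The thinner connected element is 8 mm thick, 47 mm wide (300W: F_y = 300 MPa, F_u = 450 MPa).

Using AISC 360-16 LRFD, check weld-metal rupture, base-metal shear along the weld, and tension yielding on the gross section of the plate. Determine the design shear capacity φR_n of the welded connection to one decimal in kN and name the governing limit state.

64.1 kN (weld metal governs)

Weld metal: throat = 0.707×5 = 3.535 mm, L = 84 mm. φR_n = 0.75 × 0.6 × 480 × 3.535 × 84 = 64.1 kN.
Base metal shear (8 mm plate): yield φR_n = 1.0×0.6×300×8×84 = 121.0 kN; rupture φR_n = 0.75×0.6×450×8×84 = 136.1 kN; take 121.0 kN (yield).
Tension yield (gross): A_g = 47×8 = 376 mm². φR_n = 0.90 × 300 × 376 = 101.5 kN.
Governing: min(64.1, 121.0, 101.5) = 64.1 kN → weld metal.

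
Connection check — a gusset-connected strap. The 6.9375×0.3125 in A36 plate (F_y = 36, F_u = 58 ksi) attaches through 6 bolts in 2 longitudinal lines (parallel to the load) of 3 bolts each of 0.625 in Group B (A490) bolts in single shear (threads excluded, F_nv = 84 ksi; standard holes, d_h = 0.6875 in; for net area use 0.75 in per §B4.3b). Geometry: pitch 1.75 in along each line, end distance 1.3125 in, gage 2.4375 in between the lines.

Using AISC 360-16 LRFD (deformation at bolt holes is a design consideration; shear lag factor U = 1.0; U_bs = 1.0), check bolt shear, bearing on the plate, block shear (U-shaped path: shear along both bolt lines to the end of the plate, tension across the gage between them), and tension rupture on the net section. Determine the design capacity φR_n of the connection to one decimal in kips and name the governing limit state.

Bolt shear: A_b = π(0.625)²/4 = 0.3068 in². φR_n = 0.75 × 84 × 0.3068 × 6 × 1 = 116.0 kips.
Bearing (0.3125 in plate, F_u = 58 ksi): end bolts L_c = 1.3125 − 0.6875/2 = 0.96875, R_n = min(1.2×0.96875×0.3125×58, 2.4×0.625×0.3125×58) = 21.07 kips/bolt; interior L_c = 1.75 − 0.6875 = 1.0625, R_n = 23.109 kips/bolt. φR_n = 0.75 × (2×21.07 + 4×23.109) = 100.9 kips.
Block shear: shear path 2×[1.3125+2×1.75] = 2×4.8125 in, A_gv = 3.0078, A_nv = 2×(4.8125 − 2.5×0.75)×0.3125 = 1.8359 in²; tension across gage: (2.4375 − 1×0.75)×0.3125 = 0.52734 in². R_n = min(0.6×58×1.8359, 0.6×36×3.0078) + 1.0×58×0.52734 = min(63.889, 64.968) + 30.586 = 94.475 kips. φR_n = 0.75 × 94.475 = 70.9 kips.
Tension rupture (net): A_n = (6.9375 − 2×0.75)×0.3125 = 1.6992 in² (U = 1.0, A_e = A_n). φR_n = 0.75 × 58 × 1.6992 = 73.9 kips.
Governing: min(116.0, 100.9, 70.9, 73.9) = 70.9 kips → block shear.

70.9 kips (block shear governs)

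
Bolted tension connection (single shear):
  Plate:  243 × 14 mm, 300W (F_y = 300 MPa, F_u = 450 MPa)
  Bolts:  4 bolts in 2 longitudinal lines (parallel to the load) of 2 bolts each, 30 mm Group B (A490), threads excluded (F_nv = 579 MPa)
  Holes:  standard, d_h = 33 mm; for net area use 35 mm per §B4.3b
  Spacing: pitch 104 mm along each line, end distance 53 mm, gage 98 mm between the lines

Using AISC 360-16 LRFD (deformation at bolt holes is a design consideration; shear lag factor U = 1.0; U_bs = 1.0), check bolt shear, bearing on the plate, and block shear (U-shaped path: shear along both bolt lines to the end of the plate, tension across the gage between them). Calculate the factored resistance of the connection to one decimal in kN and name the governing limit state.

890.2 kN (block shear governs)

Bolt shear: A_b = π(30)²/4 = 706.86 mm². φR_n = 0.75 × 579 × 706.86 × 4 × 1 = 1227.8 kN.
Bearing (14 mm plate, F_u = 450 MPa): end bolts L_c = 53 − 33/2 = 36.5, R_n = min(1.2×36.5×14×450, 2.4×30×14×450) = 275.94 kN/bolt; interior L_c = 104 − 33 = 71, R_n = 453.6 kN/bolt. φR_n = 0.75 × (2×275.94 + 2×453.6) = 1094.3 kN.
Block shear: shear path 2×[53+1×104] = 2×157 mm, A_gv = 4396, A_nv = 2×(157 − 1.5×35)×14 = 2926 mm²; tension across gage: (98 − 1×35)×14 = 882 mm². R_n = min(0.6×450×2926, 0.6×300×4396) + 1.0×450×882 = min(790.02, 791.28) + 396.9 = 1186.9 kN. φR_n = 0.75 × 1186.9 = 890.2 kN.
Governing: min(1227.8, 1094.3, 890.2) = 890.2 kN → block shear.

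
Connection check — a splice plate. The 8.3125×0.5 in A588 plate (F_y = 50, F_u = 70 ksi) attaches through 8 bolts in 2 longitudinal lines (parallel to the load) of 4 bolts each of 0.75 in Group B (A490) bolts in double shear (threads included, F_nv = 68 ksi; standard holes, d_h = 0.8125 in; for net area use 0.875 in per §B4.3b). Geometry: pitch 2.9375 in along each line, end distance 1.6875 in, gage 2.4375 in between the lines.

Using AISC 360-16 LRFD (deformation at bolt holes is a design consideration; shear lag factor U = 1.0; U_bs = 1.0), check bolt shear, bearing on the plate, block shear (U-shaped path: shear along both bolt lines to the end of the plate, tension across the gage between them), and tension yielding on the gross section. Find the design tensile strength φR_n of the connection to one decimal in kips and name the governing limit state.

Bolt shear: A_b = π(0.75)²/4 = 0.44179 in². φR_n = 0.75 × 68 × 0.44179 × 8 × 2 = 360.5 kips.
Bearing (0.5 in plate, F_u = 70 ksi): end bolts L_c = 1.6875 − 0.8125/2 = 1.28125, R_n = min(1.2×1.28125×0.5×70, 2.4×0.75×0.5×70) = 53.813 kips/bolt; interior L_c = 2.9375 − 0.8125 = 2.125, R_n = 63 kips/bolt. φR_n = 0.75 × (2×53.813 + 6×63) = 364.2 kips.
Block shear: shear path 2×[1.6875+3×2.9375] = 2×10.5 in, A_gv = 10.5, A_nv = 2×(10.5 − 3.5×0.875)×0.5 = 7.4375 in²; tension across gage: (2.4375 − 1×0.875)×0.5 = 0.78125 in². R_n = min(0.6×70×7.4375, 0.6×50×10.5) + 1.0×70×0.78125 = min(312.38, 315) + 54.688 = 367.07 kips. φR_n = 0.75 × 367.07 = 275.3 kips.
Tension yield (gross): A_g = 8.3125×0.5 = 4.1563 in². φR_n = 0.90 × 50 × 4.1563 = 187.0 kips.
Governing: min(360.5, 364.2, 275.3, 187.0) = 187.0 kips → gross-section yield.

187.0 kips (gross-section yield governs)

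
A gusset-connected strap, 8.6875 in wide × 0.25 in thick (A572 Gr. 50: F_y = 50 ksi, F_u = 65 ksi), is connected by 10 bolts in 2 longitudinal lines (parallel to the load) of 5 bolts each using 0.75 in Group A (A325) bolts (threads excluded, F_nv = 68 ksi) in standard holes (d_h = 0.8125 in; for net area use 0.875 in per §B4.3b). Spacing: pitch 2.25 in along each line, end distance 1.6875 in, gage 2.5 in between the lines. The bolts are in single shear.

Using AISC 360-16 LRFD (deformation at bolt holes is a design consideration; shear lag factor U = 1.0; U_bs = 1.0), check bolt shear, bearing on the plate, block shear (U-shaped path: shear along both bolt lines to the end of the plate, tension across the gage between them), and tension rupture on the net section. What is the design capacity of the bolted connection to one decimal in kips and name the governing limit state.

Bolt shear: A_b = π(0.75)²/4 = 0.44179 in². φR_n = 0.75 × 68 × 0.44179 × 10 × 1 = 225.3 kips.
Bearing (0.25 in plate, F_u = 65 ksi): end bolts L_c = 1.6875 − 0.8125/2 = 1.28125, R_n = min(1.2×1.28125×0.25×65, 2.4×0.75×0.25×65) = 24.984 kips/bolt; interior L_c = 2.25 − 0.8125 = 1.4375, R_n = 28.031 kips/bolt. φR_n = 0.75 × (2×24.984 + 8×28.031) = 205.7 kips.
Block shear: shear path 2×[1.6875+4×2.25] = 2×10.6875 in, A_gv = 5.3438, A_nv = 2×(10.6875 − 4.5×0.875)×0.25 = 3.375 in²; tension across gage: (2.5 − 1×0.875)×0.25 = 0.40625 in². R_n = min(0.6×65×3.375, 0.6×50×5.3438) + 1.0×65×0.40625 = min(131.63, 160.31) + 26.406 = 158.04 kips. φR_n = 0.75 × 158.04 = 118.5 kips.
Tension rupture (net): A_n = (8.6875 − 2×0.875)×0.25 = 1.7344 in² (U = 1.0, A_e = A_n). φR_n = 0.75 × 65 × 1.7344 = 84.6 kips.
Governing: min(225.3, 205.7, 118.5, 84.6) = 84.6 kips → net-section rupture.

84.6 kips (net-section rupture governs)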